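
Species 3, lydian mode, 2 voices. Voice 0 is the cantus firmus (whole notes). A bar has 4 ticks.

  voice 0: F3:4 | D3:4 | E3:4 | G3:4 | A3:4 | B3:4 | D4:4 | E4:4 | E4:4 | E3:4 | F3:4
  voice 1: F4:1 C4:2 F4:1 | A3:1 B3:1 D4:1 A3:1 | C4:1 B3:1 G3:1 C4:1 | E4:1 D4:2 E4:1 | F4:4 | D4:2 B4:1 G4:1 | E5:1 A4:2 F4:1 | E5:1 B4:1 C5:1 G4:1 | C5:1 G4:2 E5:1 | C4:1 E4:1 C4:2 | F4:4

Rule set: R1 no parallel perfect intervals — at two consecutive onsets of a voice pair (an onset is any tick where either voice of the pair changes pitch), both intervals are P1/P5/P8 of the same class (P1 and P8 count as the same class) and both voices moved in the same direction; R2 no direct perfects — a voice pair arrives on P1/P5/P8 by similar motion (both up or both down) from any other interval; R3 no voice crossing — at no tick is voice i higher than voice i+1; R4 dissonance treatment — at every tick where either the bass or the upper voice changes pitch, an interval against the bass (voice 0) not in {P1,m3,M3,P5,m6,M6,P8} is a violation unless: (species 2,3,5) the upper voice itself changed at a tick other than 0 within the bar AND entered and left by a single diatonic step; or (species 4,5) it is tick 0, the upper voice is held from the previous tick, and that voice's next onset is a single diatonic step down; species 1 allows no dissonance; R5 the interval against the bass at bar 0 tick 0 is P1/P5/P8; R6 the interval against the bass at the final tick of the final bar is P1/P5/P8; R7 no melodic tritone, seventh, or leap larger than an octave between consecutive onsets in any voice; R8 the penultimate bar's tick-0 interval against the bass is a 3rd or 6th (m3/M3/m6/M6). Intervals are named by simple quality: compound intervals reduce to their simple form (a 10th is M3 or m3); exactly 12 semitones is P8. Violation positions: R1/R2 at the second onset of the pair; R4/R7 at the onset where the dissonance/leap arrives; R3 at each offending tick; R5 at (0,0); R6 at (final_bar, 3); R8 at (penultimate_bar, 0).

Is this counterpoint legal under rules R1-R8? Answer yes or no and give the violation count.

bar 0: v0=F3 v1=F4 (P8)
bar 1: v0=D3 v1=A3 (P5)
bar 2: v0=E3 v1=C4 (m6)
bar 3: v0=G3 v1=E4 (M6)
bar 4: v0=A3 v1=F4 (m6)
bar 5: v0=B3 v1=D4 (m3)
bar 6: v0=D4 v1=E5 (M2)
bar 7: v0=E4 v1=E5 (P8)
bar 8: v0=E4 v1=C5 (m6)
bar 9: v0=E3 v1=C4 (m6)
bar 10: v0=F3 v1=F4 (P8)
  R2 @ bar1.0: F3/F4 P8 -> D3/A3 P5 similar
  R4 @ bar6.0: D4/E5 M2 untreated
  R2 @ bar7.0: D4/F4 m3 -> E4/E5 P8 similar
  R7 @ bar7.0: F4->E5 leap 11st
  R7 @ bar9.0: E5->C4 leap 16st
  R2 @ bar10.0: E3/C4 m6 -> F3/F4 P8 similar

No (6 violations)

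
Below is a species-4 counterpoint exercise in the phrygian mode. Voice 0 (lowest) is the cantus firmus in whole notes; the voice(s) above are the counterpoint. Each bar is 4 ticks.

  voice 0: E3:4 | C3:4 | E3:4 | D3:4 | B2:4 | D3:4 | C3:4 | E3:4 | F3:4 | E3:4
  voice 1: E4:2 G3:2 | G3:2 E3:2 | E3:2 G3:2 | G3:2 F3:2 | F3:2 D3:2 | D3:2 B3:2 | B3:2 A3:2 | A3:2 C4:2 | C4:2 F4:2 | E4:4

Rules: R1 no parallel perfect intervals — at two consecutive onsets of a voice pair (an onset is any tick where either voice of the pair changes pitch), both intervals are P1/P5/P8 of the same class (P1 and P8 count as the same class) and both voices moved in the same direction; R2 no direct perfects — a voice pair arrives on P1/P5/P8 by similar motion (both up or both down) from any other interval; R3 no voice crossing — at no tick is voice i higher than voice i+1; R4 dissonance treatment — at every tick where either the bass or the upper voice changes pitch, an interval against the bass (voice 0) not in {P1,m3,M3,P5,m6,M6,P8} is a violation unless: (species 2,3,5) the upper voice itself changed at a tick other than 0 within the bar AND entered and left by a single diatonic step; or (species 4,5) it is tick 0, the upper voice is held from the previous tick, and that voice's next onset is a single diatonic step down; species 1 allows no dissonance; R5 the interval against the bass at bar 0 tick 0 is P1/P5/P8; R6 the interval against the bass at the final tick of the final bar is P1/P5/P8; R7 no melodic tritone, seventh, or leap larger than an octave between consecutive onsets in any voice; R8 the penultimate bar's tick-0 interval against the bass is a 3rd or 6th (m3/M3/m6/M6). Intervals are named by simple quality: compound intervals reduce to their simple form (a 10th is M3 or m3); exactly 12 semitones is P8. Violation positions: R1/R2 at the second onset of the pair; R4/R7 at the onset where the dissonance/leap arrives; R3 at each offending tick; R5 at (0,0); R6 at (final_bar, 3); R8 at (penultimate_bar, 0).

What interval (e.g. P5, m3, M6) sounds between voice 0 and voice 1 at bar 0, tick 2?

voice 0=E3 voice 1=G3 -> m3

m3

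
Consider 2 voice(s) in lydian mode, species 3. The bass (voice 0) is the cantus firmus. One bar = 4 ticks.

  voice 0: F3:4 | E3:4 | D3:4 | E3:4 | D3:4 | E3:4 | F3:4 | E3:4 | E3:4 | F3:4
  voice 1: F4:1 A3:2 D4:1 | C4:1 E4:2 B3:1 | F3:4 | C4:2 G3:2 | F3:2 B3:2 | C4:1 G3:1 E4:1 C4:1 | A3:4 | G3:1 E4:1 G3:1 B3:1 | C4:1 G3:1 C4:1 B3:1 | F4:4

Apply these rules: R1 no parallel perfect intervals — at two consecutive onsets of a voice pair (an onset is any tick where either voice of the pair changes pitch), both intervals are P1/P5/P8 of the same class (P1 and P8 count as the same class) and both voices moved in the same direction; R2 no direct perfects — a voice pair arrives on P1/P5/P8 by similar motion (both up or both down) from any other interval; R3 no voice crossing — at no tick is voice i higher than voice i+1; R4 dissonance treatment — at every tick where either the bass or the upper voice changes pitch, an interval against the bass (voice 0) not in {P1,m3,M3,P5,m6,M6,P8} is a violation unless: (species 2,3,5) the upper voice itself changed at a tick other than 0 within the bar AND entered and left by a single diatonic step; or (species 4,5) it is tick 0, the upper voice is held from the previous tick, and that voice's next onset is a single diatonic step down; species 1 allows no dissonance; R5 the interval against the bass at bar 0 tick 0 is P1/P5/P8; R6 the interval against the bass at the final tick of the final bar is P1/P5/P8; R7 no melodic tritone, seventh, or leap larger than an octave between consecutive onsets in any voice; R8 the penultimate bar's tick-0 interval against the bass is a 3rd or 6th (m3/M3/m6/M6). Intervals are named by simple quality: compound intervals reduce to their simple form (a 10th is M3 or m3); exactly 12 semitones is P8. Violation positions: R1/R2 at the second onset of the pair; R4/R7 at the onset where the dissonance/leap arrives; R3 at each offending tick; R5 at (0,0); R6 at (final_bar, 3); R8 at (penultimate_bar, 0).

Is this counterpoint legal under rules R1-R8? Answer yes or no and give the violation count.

bar 0: v0=F3 v1=F4 (P8)
bar 1: v0=E3 v1=C4 (m6)
bar 2: v0=D3 v1=F3 (m3)
bar 3: v0=E3 v1=C4 (m6)
bar 4: v0=D3 v1=F3 (m3)
bar 5: v0=E3 v1=C4 (m6)
bar 6: v0=F3 v1=A3 (M3)
bar 7: v0=E3 v1=G3 (m3)
bar 8: v0=E3 v1=C4 (m6)
bar 9: v0=F3 v1=F4 (P8)
  R7 @ bar2.0: B3->F3 leap 6st
  R7 @ bar4.2: F3->B3 leap 6st
  R2 @ bar9.0: E3/B3 P5 -> F3/F4 P8 similar
  R7 @ bar9.0: B3->F4 leap 6st

No (4 violations)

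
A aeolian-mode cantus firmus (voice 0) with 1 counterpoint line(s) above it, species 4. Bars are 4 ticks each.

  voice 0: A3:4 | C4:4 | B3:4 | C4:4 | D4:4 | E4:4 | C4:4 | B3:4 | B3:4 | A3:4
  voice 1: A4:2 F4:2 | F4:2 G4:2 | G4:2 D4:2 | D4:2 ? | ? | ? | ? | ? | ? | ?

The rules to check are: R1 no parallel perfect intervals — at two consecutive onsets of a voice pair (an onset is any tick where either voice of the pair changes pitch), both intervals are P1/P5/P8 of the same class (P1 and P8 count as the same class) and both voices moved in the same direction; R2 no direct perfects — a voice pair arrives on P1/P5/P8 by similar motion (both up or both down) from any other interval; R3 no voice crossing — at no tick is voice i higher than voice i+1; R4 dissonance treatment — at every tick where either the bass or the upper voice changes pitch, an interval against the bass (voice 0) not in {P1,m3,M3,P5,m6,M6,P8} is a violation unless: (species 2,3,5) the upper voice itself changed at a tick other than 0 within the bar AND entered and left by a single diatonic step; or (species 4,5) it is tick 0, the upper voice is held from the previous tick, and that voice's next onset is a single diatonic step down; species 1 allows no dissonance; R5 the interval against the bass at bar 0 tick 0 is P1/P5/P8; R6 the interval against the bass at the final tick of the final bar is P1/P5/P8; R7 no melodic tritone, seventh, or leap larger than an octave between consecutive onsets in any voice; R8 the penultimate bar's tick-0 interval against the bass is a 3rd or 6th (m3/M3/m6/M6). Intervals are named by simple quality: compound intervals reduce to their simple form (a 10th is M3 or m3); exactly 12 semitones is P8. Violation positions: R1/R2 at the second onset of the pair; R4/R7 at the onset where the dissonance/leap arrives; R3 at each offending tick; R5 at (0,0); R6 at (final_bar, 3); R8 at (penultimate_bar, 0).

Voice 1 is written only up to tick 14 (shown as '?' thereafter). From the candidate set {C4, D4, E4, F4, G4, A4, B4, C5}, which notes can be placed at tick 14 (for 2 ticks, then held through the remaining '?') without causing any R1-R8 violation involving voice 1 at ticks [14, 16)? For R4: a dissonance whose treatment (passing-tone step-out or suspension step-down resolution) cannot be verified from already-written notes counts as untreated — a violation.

C4: legal
D4: legal
E4: legal
F4: violates R4
G4: legal
A4: legal
B4: violates R4
C5: violates R7

{A4, C4, D4, E4, G4}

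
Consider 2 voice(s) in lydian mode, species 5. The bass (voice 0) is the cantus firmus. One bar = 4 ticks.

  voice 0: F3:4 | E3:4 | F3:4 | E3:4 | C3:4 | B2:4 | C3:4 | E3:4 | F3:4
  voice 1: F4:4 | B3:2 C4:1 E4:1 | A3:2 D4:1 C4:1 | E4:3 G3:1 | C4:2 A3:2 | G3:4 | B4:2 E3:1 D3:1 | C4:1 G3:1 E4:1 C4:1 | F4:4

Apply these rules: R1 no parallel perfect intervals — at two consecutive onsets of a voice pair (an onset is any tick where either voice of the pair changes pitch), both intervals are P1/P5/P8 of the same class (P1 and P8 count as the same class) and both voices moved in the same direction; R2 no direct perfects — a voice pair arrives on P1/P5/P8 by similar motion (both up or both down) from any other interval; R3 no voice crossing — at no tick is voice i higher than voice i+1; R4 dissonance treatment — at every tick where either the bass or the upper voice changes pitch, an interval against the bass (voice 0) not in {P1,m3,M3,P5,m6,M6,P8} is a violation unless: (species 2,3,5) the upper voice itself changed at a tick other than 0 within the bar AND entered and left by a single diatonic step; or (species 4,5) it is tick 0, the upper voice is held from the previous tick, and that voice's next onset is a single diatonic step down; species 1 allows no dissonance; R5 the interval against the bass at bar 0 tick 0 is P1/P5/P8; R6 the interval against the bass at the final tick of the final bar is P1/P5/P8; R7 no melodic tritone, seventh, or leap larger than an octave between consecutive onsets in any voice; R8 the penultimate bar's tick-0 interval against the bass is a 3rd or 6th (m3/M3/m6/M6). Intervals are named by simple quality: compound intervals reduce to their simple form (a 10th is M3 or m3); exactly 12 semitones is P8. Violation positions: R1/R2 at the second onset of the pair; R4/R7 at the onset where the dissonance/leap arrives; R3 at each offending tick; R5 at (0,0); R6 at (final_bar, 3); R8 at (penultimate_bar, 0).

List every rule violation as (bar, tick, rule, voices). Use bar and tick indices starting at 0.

(1, 0, R2, (0, 1))
(1, 0, R7, (1,))
(6, 0, R4, (0, 1))
(6, 0, R7, (1,))
(6, 2, R7, (1,))
(6, 3, R4, (0, 1))
(7, 0, R7, (1,))
(8, 0, R2, (0, 1))

bar 0: v0=F3 v1=F4 downbeat P8
bar 1: v0=E3 v1=B3 downbeat P5
bar 2: v0=F3 v1=A3 downbeat M3
bar 3: v0=E3 v1=E4 downbeat P8
bar 4: v0=C3 v1=C4 downbeat P8
bar 5: v0=B2 v1=G3 downbeat m6
bar 6: v0=C3 v1=B4 downbeat M7
bar 7: v0=E3 v1=C4 downbeat m6
bar 8: v0=F3 v1=F4 downbeat P8
  -> R2 @ bar 1 tick 0 v(0, 1): F3/F4 P8 -> E3/B3 P5 similar
  -> R7 @ bar 1 tick 0 v(1,): F4->B3 leap 6st
  -> R4 @ bar 6 tick 0 v(0, 1): C3/B4 M7 untreated
  -> R7 @ bar 6 tick 0 v(1,): G3->B4 leap 16st
  -> R7 @ bar 6 tick 2 v(1,): B4->E3 leap 19st
  -> R4 @ bar 6 tick 3 v(0, 1): C3/D3 M2 untreated
  -> R7 @ bar 7 tick 0 v(1,): D3->C4 leap 10st
  -> R2 @ bar 8 tick 0 v(0, 1): E3/C4 m6 -> F3/F4 P8 similar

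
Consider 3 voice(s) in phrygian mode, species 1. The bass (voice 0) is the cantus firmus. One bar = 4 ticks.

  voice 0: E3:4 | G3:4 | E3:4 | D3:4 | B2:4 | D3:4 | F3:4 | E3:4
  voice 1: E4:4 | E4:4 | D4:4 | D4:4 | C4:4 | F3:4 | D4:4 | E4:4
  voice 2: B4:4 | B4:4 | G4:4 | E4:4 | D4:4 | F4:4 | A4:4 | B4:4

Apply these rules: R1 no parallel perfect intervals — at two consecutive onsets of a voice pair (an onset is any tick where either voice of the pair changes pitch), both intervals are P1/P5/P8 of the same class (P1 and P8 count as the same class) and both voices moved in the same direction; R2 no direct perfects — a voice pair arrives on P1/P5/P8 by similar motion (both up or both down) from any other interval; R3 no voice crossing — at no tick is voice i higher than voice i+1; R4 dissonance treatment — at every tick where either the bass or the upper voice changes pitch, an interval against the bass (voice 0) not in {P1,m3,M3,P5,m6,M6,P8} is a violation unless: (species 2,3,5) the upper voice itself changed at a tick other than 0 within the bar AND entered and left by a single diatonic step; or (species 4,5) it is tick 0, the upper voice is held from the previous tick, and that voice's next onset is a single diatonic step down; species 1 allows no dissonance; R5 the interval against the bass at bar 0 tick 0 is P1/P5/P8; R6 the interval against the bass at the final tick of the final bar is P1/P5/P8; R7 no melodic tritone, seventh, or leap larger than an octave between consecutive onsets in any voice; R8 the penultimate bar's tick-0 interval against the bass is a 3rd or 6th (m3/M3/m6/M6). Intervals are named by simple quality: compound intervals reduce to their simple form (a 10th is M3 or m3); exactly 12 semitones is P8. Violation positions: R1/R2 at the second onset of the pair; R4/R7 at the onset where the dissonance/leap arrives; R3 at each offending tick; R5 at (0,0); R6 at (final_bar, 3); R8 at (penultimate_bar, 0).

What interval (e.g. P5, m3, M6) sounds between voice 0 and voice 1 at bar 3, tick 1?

voice 0=D3 voice 1=D4 -> P8

P8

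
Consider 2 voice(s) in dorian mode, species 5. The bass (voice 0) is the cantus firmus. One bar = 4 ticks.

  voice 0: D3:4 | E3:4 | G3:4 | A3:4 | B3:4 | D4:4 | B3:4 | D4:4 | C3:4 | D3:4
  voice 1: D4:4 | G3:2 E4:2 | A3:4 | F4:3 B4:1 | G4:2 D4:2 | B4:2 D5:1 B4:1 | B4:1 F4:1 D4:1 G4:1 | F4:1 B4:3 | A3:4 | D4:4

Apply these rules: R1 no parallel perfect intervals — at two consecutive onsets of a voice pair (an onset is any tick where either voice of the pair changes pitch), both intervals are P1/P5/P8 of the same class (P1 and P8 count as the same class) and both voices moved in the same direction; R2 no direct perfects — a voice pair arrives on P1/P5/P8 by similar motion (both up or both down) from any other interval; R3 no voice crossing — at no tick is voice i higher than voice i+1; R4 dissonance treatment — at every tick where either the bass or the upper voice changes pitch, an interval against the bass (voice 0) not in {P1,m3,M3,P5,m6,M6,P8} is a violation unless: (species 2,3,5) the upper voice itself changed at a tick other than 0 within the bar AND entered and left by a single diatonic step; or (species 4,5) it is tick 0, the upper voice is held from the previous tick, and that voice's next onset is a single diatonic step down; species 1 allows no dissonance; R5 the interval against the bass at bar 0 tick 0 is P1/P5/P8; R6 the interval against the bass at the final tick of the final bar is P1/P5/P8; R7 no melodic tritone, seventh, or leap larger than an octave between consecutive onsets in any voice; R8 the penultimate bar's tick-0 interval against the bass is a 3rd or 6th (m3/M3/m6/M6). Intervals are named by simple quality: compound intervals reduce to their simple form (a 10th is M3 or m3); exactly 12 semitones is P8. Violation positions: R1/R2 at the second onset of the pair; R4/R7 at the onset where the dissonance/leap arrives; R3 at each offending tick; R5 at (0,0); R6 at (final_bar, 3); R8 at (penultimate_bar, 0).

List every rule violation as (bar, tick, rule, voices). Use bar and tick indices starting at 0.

bar 0: v0=D3 v1=D4 downbeat P8
bar 1: v0=E3 v1=G3 downbeat m3
bar 2: v0=G3 v1=A3 downbeat M2
bar 3: v0=A3 v1=F4 downbeat m6
bar 4: v0=B3 v1=G4 downbeat m6
bar 5: v0=D4 v1=B4 downbeat M6
bar 6: v0=B3 v1=B4 downbeat P8
bar 7: v0=D4 v1=F4 downbeat m3
bar 8: v0=C3 v1=A3 downbeat M6
bar 9: v0=D3 v1=D4 downbeat P8
  -> R4 @ bar 2 tick 0 v(0, 1): G3/A3 M2 untreated
  -> R4 @ bar 3 tick 3 v(0, 1): A3/B4 M2 untreated
  -> R7 @ bar 3 tick 3 v(1,): F4->B4 leap 6st
  -> R4 @ bar 6 tick 1 v(0, 1): B3/F4 TT untreated
  -> R7 @ bar 6 tick 1 v(1,): B4->F4 leap 6st
  -> R7 @ bar 7 tick 1 v(1,): F4->B4 leap 6st
  -> R7 @ bar 8 tick 0 v(0,): D4->C3 leap 14st
  -> R7 @ bar 8 tick 0 v(1,): B4->A3 leap 14st
  -> R2 @ bar 9 tick 0 v(0, 1): C3/A3 M6 -> D3/D4 P8 similar

(2, 0, R4, (0, 1))
(3, 3, R4, (0, 1))
(3, 3, R7, (1,))
(6, 1, R4, (0, 1))
(6, 1, R7, (1,))
(7, 1, R7, (1,))
(8, 0, R7, (0,))
(8, 0, R7, (1,))
(9, 0, R2, (0, 1))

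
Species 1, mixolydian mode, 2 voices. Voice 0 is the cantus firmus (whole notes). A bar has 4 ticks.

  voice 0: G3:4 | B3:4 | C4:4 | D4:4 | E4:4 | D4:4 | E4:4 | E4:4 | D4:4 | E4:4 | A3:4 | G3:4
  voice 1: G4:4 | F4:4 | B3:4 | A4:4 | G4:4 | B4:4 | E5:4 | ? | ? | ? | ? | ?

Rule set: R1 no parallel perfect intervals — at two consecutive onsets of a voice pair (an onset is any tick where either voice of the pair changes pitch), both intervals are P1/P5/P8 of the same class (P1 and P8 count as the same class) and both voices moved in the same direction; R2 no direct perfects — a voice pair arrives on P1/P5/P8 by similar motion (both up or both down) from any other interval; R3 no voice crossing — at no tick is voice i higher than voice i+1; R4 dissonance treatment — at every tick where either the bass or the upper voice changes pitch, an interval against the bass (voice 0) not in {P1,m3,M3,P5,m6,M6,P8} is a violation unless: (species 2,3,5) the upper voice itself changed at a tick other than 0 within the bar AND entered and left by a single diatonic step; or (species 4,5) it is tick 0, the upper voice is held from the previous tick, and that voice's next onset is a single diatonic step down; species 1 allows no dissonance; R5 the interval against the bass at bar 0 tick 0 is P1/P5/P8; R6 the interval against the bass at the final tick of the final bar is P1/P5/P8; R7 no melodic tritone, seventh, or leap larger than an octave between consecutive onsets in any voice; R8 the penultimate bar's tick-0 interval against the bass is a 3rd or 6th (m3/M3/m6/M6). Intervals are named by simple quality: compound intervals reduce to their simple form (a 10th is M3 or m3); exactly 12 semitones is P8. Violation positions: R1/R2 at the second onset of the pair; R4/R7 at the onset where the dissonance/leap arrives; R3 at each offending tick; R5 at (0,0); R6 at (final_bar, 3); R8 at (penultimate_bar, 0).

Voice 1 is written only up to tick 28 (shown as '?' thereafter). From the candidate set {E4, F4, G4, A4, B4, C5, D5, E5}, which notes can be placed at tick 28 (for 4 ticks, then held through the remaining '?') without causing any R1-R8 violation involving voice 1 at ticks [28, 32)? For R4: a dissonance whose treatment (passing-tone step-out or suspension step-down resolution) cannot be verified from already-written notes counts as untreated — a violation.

E4: legal
F4: violates R4,R7
G4: legal
A4: violates R4
B4: legal
C5: legal
D5: violates R4
E5: legal

{B4, C5, E4, E5, G4}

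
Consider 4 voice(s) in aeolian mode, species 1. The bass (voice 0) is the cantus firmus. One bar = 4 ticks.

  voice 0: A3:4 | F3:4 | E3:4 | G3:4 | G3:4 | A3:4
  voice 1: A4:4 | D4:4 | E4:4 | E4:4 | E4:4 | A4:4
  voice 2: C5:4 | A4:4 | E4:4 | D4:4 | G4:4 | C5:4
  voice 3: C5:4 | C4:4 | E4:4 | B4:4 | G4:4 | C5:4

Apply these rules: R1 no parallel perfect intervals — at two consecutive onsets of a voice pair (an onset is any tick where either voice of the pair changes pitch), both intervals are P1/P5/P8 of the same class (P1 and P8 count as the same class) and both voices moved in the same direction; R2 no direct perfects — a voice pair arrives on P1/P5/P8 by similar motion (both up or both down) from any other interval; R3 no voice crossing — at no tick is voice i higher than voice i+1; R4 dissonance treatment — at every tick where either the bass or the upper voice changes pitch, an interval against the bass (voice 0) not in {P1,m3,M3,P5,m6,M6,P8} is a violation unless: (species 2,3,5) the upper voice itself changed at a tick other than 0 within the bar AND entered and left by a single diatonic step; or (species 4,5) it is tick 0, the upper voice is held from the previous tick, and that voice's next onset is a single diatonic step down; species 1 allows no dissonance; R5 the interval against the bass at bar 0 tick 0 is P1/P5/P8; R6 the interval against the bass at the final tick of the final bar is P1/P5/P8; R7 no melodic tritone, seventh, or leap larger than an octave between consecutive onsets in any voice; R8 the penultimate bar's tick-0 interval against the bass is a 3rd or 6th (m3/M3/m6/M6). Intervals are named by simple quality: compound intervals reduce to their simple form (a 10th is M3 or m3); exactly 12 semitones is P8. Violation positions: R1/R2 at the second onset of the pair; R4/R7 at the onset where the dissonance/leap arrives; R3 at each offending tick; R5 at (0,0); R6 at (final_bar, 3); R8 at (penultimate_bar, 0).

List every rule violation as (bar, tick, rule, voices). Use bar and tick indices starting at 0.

(0, 0, R5, (0, 2))
(0, 0, R5, (0, 3))
(1, 0, R2, (0, 3))
(1, 0, R2, (1, 2))
(1, 0, R3, (2, 3))
(1, 1, R3, (2, 3))
(1, 2, R3, (2, 3))
(1, 3, R3, (2, 3))
(2, 0, R2, (0, 2))
(2, 0, R2, (1, 3))
(3, 0, R3, (1, 2))
(3, 1, R3, (1, 2))
(3, 2, R3, (1, 2))
(3, 3, R3, (1, 2))
(4, 0, R8, (0, 2))
(4, 0, R8, (0, 3))
(5, 0, R1, (2, 3))
(5, 0, R2, (0, 1))
(5, 3, R6, (0, 2))
(5, 3, R6, (0, 3))

bar 0: v0=A3 v1=A4 v2=C5 v3=C5 downbeat m3
bar 1: v0=F3 v1=D4 v2=A4 v3=C4 downbeat P5
bar 2: v0=E3 v1=E4 v2=E4 v3=E4 downbeat P8
bar 3: v0=G3 v1=E4 v2=D4 v3=B4 downbeat M3
bar 4: v0=G3 v1=E4 v2=G4 v3=G4 downbeat P8
bar 5: v0=A3 v1=A4 v2=C5 v3=C5 downbeat m3
  -> R5 @ bar 0 tick 0 v(0, 2): opens on m3
  -> R5 @ bar 0 tick 0 v(0, 3): opens on m3
  -> R2 @ bar 1 tick 0 v(0, 3): A3/C5 m3 -> F3/C4 P5 similar
  -> R2 @ bar 1 tick 0 v(1, 2): A4/C5 m3 -> D4/A4 P5 similar
  -> R3 @ bar 1 tick 0 v(2, 3): A4 above C4
  -> R3 @ bar 1 tick 1 v(2, 3): A4 above C4
  -> R3 @ bar 1 tick 2 v(2, 3): A4 above C4
  -> R3 @ bar 1 tick 3 v(2, 3): A4 above C4
  -> R2 @ bar 2 tick 0 v(0, 2): F3/A4 M3 -> E3/E4 P8 similar
  -> R2 @ bar 2 tick 0 v(1, 3): D4/C4 M2 -> E4/E4 P1 similar
  -> R3 @ bar 3 tick 0 v(1, 2): E4 above D4
  -> R3 @ bar 3 tick 1 v(1, 2): E4 above D4
  -> R3 @ bar 3 tick 2 v(1, 2): E4 above D4
  -> R3 @ bar 3 tick 3 v(1, 2): E4 above D4
  -> R8 @ bar 4 tick 0 v(0, 2): penult P8 not 3rd/6th
  -> R8 @ bar 4 tick 0 v(0, 3): penult P8 not 3rd/6th
  -> R1 @ bar 5 tick 0 v(2, 3): G4/G4 P1 -> C5/C5 P1 similar
  -> R2 @ bar 5 tick 0 v(0, 1): G3/E4 M6 -> A3/A4 P8 similar
  -> R6 @ bar 5 tick 3 v(0, 2): closes on m3
  -> R6 @ bar 5 tick 3 v(0, 3): closes on m3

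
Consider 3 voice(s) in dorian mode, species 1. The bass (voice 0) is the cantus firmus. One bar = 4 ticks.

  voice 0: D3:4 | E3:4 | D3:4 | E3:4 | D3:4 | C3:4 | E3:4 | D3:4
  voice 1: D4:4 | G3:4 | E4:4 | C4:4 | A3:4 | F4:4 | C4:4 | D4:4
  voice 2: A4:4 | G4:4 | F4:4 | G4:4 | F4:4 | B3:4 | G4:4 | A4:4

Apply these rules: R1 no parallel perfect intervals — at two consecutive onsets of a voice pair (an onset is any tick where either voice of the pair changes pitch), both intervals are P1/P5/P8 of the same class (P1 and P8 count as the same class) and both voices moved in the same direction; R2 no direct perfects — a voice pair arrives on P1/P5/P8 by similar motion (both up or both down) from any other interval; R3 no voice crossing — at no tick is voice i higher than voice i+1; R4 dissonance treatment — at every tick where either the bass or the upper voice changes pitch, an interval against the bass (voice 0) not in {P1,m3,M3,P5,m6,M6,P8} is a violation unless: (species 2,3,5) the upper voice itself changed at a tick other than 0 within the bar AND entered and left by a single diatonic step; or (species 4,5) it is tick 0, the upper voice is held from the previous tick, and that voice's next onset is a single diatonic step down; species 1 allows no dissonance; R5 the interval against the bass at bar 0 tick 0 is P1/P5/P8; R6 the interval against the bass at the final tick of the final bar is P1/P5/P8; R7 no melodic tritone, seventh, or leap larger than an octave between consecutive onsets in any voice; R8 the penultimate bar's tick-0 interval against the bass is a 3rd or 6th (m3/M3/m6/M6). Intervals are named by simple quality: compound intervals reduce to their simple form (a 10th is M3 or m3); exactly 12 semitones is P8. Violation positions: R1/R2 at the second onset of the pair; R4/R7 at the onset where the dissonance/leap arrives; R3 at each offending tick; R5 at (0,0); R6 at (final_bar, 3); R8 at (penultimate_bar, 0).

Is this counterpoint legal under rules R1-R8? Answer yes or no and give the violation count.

bar 0: v0=D3 v1=D4 v2=A4 (P5)
bar 1: v0=E3 v1=G3 v2=G4 (m3)
bar 2: v0=D3 v1=E4 v2=F4 (m3)
bar 3: v0=E3 v1=C4 v2=G4 (m3)
bar 4: v0=D3 v1=A3 v2=F4 (m3)
bar 5: v0=C3 v1=F4 v2=B3 (M7)
bar 6: v0=E3 v1=C4 v2=G4 (m3)
bar 7: v0=D3 v1=D4 v2=A4 (P5)
  R2 @ bar1.0: D4/A4 P5 -> G3/G4 P8 similar
  R4 @ bar2.0: D3/E4 M2 untreated
  R2 @ bar4.0: E3/C4 m6 -> D3/A3 P5 similar
  R3 @ bar5.0: F4 above B3
  R4 @ bar5.0: C3/F4 P4 untreated
  R4 @ bar5.0: C3/B3 M7 untreated
  R7 @ bar5.0: F4->B3 leap 6st
  R3 @ bar5.1: F4 above B3
  R3 @ bar5.2: F4 above B3
  R3 @ bar5.3: F4 above B3
  R1 @ bar7.0: C4/G4 P5 -> D4/A4 P5 similar

No (11 violations)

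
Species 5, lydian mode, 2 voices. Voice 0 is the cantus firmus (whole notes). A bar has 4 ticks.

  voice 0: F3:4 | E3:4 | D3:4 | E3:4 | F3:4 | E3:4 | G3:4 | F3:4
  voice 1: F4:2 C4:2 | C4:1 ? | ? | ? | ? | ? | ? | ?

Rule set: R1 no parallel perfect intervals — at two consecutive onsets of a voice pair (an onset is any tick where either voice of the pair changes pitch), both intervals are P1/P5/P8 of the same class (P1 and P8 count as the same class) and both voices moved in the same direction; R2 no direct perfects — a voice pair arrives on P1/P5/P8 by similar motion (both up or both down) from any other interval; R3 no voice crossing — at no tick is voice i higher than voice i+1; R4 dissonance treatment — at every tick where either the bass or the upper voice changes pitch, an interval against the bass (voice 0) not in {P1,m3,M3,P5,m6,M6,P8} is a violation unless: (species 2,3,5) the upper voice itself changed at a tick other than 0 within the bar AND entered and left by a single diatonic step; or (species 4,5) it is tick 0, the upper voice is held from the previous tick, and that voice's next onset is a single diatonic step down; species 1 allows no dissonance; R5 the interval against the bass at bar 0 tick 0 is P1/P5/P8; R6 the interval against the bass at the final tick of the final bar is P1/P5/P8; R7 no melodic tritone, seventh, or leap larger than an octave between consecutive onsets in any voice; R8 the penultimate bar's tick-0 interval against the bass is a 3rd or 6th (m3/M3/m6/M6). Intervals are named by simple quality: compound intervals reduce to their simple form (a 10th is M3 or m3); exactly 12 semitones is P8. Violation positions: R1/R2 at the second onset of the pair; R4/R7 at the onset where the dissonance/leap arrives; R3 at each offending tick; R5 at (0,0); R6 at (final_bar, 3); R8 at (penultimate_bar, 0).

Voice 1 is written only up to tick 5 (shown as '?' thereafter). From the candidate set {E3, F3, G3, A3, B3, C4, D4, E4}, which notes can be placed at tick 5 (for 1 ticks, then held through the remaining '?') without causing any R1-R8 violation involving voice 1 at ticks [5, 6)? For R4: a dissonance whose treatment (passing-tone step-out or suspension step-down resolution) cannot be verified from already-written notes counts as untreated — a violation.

E3: legal
F3: violates R4
G3: legal
A3: violates R4
B3: legal
C4: legal
D4: violates R4
E4: legal

{B3, C4, E3, E4, G3}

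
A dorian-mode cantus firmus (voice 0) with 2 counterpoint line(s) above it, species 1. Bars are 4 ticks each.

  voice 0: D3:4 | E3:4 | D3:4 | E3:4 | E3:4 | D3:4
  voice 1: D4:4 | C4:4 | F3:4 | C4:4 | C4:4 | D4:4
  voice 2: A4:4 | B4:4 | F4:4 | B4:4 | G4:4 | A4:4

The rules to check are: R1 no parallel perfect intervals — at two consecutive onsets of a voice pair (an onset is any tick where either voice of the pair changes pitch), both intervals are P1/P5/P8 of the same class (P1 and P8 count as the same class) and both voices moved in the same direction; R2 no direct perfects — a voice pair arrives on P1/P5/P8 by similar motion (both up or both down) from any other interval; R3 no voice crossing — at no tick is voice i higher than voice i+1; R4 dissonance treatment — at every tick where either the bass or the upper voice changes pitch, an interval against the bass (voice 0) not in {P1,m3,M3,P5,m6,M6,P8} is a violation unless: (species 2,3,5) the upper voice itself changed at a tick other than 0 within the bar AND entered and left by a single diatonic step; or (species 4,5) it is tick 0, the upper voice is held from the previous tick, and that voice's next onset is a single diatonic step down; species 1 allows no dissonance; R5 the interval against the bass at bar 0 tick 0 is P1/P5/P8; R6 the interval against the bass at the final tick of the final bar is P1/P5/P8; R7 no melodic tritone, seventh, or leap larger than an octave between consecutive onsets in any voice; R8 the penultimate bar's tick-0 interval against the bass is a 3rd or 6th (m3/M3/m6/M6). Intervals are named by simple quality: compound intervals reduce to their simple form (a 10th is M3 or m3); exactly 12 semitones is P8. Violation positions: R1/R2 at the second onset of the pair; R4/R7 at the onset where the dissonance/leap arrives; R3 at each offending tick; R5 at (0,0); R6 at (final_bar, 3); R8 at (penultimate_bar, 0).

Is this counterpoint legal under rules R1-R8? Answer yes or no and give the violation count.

bar 0: v0=D3 v1=D4 v2=A4 (P5)
bar 1: v0=E3 v1=C4 v2=B4 (P5)
bar 2: v0=D3 v1=F3 v2=F4 (m3)
bar 3: v0=E3 v1=C4 v2=B4 (P5)
bar 4: v0=E3 v1=C4 v2=G4 (m3)
bar 5: v0=D3 v1=D4 v2=A4 (P5)
  R1 @ bar1.0: D3/A4 P5 -> E3/B4 P5 similar
  R2 @ bar2.0: C4/B4 M7 -> F3/F4 P8 similar
  R7 @ bar2.0: B4->F4 leap 6st
  R2 @ bar3.0: D3/F4 m3 -> E3/B4 P5 similar
  R7 @ bar3.0: F4->B4 leap 6st
  R1 @ bar5.0: C4/G4 P5 -> D4/A4 P5 similar

No (6 violations)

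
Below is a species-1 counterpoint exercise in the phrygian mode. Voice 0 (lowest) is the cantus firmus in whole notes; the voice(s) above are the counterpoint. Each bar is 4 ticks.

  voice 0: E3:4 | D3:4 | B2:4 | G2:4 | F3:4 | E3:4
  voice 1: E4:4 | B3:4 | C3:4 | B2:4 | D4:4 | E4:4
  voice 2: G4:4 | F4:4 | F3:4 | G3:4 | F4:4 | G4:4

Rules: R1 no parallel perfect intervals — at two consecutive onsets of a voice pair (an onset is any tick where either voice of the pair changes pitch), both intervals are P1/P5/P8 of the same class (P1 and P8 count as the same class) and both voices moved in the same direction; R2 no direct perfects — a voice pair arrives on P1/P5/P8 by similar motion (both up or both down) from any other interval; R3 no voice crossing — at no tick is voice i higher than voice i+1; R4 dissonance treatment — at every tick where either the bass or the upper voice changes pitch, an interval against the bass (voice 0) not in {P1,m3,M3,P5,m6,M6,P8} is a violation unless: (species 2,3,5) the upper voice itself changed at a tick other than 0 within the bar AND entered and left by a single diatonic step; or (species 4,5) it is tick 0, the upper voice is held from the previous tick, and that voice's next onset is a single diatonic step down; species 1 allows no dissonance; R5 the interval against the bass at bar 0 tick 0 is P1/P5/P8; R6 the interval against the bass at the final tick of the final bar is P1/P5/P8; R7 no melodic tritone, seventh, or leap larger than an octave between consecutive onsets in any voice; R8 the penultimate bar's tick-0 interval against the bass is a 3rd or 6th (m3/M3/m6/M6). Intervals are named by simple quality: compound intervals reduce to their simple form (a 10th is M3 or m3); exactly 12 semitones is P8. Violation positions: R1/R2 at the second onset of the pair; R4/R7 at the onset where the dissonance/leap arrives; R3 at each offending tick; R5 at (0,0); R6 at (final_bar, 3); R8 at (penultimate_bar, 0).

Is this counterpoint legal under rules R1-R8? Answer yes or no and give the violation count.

bar 0: v0=E3 v1=E4 v2=G4 (m3)
bar 1: v0=D3 v1=B3 v2=F4 (m3)
bar 2: v0=B2 v1=C3 v2=F3 (TT)
bar 3: v0=G2 v1=B2 v2=G3 (P8)
bar 4: v0=F3 v1=D4 v2=F4 (P8)
bar 5: v0=E3 v1=E4 v2=G4 (m3)
  R5 @ bar0.0: opens on m3
  R4 @ bar2.0: B2/C3 m2 untreated
  R4 @ bar2.0: B2/F3 TT untreated
  R7 @ bar2.0: B3->C3 leap 11st
  R1 @ bar4.0: G2/G3 P8 -> F3/F4 P8 similar
  R7 @ bar4.0: G2->F3 leap 10st
  R7 @ bar4.0: B2->D4 leap 15st
  R7 @ bar4.0: G3->F4 leap 10st
  R8 @ bar4.0: penult P8 not 3rd/6th
  R6 @ bar5.3: closes on m3

No (10 violations)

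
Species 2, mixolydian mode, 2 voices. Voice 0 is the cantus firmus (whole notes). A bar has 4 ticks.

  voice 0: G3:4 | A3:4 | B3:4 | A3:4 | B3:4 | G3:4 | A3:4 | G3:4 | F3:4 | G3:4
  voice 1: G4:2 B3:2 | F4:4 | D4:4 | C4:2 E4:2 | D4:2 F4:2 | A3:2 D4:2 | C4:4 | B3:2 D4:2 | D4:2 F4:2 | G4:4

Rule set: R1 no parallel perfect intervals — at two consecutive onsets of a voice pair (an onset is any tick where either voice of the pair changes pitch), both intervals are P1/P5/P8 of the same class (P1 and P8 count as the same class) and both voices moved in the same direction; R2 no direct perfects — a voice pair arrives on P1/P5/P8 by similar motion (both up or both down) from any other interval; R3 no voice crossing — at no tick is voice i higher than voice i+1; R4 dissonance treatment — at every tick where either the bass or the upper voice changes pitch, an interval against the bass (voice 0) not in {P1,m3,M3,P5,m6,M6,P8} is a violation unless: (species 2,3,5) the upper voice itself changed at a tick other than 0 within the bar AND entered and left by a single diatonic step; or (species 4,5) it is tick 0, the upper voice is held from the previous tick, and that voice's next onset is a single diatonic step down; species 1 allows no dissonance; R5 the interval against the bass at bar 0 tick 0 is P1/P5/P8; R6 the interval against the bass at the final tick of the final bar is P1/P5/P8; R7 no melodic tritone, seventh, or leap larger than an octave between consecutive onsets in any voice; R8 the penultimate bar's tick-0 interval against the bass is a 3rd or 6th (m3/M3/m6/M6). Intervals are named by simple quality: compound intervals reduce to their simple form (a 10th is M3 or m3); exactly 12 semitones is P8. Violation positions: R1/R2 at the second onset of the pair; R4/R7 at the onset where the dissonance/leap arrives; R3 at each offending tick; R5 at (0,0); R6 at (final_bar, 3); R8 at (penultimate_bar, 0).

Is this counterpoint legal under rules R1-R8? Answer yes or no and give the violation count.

bar 0: v0=G3 v1=G4 (P8)
bar 1: v0=A3 v1=F4 (m6)
bar 2: v0=B3 v1=D4 (m3)
bar 3: v0=A3 v1=C4 (m3)
bar 4: v0=B3 v1=D4 (m3)
bar 5: v0=G3 v1=A3 (M2)
bar 6: v0=A3 v1=C4 (m3)
bar 7: v0=G3 v1=B3 (M3)
bar 8: v0=F3 v1=D4 (M6)
bar 9: v0=G3 v1=G4 (P8)
  R7 @ bar1.0: B3->F4 leap 6st
  R4 @ bar4.2: B3/F4 TT untreated
  R4 @ bar5.0: G3/A3 M2 untreated
  R1 @ bar9.0: F3/F4 P8 -> G3/G4 P8 similar

No (4 violations)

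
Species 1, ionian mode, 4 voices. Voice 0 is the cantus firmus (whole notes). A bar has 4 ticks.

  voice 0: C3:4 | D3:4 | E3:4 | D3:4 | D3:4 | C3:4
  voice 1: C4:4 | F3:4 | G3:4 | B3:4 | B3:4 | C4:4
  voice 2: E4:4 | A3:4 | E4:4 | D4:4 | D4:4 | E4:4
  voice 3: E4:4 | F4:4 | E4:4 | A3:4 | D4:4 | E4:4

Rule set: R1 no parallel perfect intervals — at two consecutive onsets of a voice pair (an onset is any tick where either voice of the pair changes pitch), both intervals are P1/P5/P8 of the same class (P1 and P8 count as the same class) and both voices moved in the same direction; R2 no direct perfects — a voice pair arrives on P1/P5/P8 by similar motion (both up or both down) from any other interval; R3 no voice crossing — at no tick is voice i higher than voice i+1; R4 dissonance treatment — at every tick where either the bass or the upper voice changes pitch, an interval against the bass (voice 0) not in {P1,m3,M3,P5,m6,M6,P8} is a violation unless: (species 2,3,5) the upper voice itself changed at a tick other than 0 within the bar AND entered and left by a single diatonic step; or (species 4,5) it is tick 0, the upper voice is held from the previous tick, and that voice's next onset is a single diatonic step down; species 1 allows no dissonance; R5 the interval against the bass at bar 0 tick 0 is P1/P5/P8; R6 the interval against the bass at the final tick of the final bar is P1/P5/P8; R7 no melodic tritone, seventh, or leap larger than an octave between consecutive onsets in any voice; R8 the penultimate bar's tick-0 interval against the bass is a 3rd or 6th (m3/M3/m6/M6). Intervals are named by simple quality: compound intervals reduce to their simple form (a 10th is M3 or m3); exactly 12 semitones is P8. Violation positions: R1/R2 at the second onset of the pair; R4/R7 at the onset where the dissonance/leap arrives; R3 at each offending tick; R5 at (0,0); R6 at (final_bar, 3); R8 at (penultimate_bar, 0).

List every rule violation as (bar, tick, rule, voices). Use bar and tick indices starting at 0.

bar 0: v0=C3 v1=C4 v2=E4 v3=E4 downbeat M3
bar 1: v0=D3 v1=F3 v2=A3 v3=F4 downbeat m3
bar 2: v0=E3 v1=G3 v2=E4 v3=E4 downbeat P8
bar 3: v0=D3 v1=B3 v2=D4 v3=A3 downbeat P5
bar 4: v0=D3 v1=B3 v2=D4 v3=D4 downbeat P8
bar 5: v0=C3 v1=C4 v2=E4 v3=E4 downbeat M3
  -> R5 @ bar 0 tick 0 v(0, 2): opens on M3
  -> R5 @ bar 0 tick 0 v(0, 3): opens on M3
  -> R2 @ bar 2 tick 0 v(0, 2): D3/A3 P5 -> E3/E4 P8 similar
  -> R1 @ bar 3 tick 0 v(0, 2): E3/E4 P8 -> D3/D4 P8 similar
  -> R2 @ bar 3 tick 0 v(0, 3): E3/E4 P8 -> D3/A3 P5 similar
  -> R3 @ bar 3 tick 0 v(2, 3): D4 above A3
  -> R3 @ bar 3 tick 1 v(2, 3): D4 above A3
  -> R3 @ bar 3 tick 2 v(2, 3): D4 above A3
  -> R3 @ bar 3 tick 3 v(2, 3): D4 above A3
  -> R8 @ bar 4 tick 0 v(0, 2): penult P8 not 3rd/6th
  -> R8 @ bar 4 tick 0 v(0, 3): penult P8 not 3rd/6th
  -> R1 @ bar 5 tick 0 v(2, 3): D4/D4 P1 -> E4/E4 P1 similar
  -> R6 @ bar 5 tick 3 v(0, 2): closes on M3
  -> R6 @ bar 5 tick 3 v(0, 3): closes on M3

(0, 0, R5, (0, 2))
(0, 0, R5, (0, 3))
(2, 0, R2, (0, 2))
(3, 0, R1, (0, 2))
(3, 0, R2, (0, 3))
(3, 0, R3, (2, 3))
(3, 1, R3, (2, 3))
(3, 2, R3, (2, 3))
(3, 3, R3, (2, 3))
(4, 0, R8, (0, 2))
(4, 0, R8, (0, 3))
(5, 0, R1, (2, 3))
(5, 3, R6, (0, 2))
(5, 3, R6, (0, 3))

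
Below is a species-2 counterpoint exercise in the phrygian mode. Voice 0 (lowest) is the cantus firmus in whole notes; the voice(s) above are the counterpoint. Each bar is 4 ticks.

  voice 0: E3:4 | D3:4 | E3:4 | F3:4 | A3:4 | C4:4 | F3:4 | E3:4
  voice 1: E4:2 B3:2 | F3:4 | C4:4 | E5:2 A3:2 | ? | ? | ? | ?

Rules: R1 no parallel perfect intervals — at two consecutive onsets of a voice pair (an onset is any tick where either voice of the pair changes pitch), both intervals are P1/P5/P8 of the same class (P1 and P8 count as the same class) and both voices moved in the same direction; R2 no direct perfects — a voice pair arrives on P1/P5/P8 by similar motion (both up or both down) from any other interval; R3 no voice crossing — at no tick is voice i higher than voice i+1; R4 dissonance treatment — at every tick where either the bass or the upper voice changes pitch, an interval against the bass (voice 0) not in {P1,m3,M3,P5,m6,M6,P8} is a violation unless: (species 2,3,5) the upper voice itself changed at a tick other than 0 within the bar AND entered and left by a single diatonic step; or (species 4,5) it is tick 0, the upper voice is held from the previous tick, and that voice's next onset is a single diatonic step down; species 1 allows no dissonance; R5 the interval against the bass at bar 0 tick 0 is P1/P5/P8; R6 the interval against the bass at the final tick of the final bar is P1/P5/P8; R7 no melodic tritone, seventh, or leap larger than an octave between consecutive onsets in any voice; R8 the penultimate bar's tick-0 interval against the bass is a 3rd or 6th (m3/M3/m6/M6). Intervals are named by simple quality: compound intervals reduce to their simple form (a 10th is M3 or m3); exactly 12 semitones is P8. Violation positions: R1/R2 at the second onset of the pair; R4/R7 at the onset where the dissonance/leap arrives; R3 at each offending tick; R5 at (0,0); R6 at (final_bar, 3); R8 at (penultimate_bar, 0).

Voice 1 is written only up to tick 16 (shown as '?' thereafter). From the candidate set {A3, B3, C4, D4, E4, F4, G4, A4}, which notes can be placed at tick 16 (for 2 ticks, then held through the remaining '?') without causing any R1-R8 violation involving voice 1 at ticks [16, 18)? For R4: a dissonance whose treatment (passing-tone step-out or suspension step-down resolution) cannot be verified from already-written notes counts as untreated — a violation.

A3: legal
B3: violates R4
C4: legal
D4: violates R4
E4: violates R2
F4: legal
G4: violates R4,R7
A4: violates R2

{A3, C4, F4}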